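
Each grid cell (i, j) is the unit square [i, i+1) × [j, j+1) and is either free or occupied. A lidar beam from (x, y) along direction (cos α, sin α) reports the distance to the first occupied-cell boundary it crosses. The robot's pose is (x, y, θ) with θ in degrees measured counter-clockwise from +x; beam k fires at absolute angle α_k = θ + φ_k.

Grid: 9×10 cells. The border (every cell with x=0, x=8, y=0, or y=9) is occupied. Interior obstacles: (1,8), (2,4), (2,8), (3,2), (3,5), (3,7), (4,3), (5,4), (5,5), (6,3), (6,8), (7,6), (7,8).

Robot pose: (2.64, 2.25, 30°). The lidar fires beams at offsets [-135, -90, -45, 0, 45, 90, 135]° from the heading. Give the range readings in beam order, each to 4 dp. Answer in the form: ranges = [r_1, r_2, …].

ranges = [1.2941, 1.4434, 0.3727, 0.4157, 2.8470, 3.2800, 1.6979]

beam 1: φ=-135°, α=255°
  direction (-0.2588, -0.9659); cell (2,2); t to first gridline: x 2.4728, y 0.2588 (then +3.8637 / +1.0353)
    (2,1) via y @ 0.2588
    (2,0) via y @ 1.2941  # hit
  → r_1 = 1.2941
beam 2: φ=-90°, α=300°
  direction (0.5000, -0.8660); cell (2,2); t to first gridline: x 0.7200, y 0.2887 (then +2.0000 / +1.1547)
    (2,1) via y @ 0.2887
    (3,1) via x @ 0.7200
    (3,0) via y @ 1.4434  # hit
  → r_2 = 1.4434
beam 3: φ=-45°, α=345°
  direction (0.9659, -0.2588); cell (2,2); t to first gridline: x 0.3727, y 0.9659 (then +1.0353 / +3.8637)
    (3,2) via x @ 0.3727  # hit
  → r_3 = 0.3727
beam 4: φ=0°, α=30°
  direction (0.8660, 0.5000); cell (2,2); t to first gridline: x 0.4157, y 1.5000 (then +1.1547 / +2.0000)
    (3,2) via x @ 0.4157  # hit
  → r_4 = 0.4157
beam 5: φ=45°, α=75°
  direction (0.2588, 0.9659); cell (2,2); t to first gridline: x 1.3909, y 0.7765 (then +3.8637 / +1.0353)
    (2,3) via y @ 0.7765
    (3,3) via x @ 1.3909
    (3,4) via y @ 1.8117
    (3,5) via y @ 2.8470  # hit
  → r_5 = 2.8470
beam 6: φ=90°, α=120°
  direction (-0.5000, 0.8660); cell (2,2); t to first gridline: x 1.2800, y 0.8660 (then +2.0000 / +1.1547)
    (2,3) via y @ 0.8660
    (1,3) via x @ 1.2800
    (1,4) via y @ 2.0207
    (1,5) via y @ 3.1754
    (0,5) via x @ 3.2800  # hit
  → r_6 = 3.2800
beam 7: φ=135°, α=165°
  direction (-0.9659, 0.2588); cell (2,2); t to first gridline: x 0.6626, y 2.8978 (then +1.0353 / +3.8637)
    (1,2) via x @ 0.6626
    (0,2) via x @ 1.6979  # hit
  → r_7 = 1.6979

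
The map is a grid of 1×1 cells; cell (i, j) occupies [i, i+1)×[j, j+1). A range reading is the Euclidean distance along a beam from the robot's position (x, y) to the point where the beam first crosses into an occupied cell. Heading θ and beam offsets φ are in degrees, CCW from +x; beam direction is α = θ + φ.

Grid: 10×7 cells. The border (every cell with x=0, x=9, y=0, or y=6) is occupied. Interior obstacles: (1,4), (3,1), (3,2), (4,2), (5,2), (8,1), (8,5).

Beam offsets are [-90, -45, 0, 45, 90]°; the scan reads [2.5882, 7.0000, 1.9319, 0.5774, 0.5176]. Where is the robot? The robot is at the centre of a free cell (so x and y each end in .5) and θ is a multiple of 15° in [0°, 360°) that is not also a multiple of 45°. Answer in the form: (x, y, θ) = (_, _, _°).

(x, y, θ) = (2.5, 5.5, 15°)

Enumerate (i+0.5, j+0.5, θ) over the 33 free cells and 16 admissible headings. For each, cast all 5 beams and compare to the given ranges.
  (4.5, 4.5, 15°): beam 1 = 1.5529 ≠ 2.5882 ✗
  (6.5, 3.5, 75°): beam 2 = 2.8868 ≠ 7.0000 ✗
  (1.5, 1.5, 345°): beam 1 = 0.5176 ≠ 2.5882 ✗
  (3.5, 4.5, 165°): beam 1 = 1.5529 ≠ 2.5882 ✗
  (1.5, 2.5, 195°): beam 1 = 1.5529 ≠ 2.5882 ✗
  …
  (2.5, 5.5, 15°): r_1=2.5882, r_2=7.0000, r_3=1.9319, r_4=0.5774, r_5=0.5176 — all match ✓
Only this pose fits every beam.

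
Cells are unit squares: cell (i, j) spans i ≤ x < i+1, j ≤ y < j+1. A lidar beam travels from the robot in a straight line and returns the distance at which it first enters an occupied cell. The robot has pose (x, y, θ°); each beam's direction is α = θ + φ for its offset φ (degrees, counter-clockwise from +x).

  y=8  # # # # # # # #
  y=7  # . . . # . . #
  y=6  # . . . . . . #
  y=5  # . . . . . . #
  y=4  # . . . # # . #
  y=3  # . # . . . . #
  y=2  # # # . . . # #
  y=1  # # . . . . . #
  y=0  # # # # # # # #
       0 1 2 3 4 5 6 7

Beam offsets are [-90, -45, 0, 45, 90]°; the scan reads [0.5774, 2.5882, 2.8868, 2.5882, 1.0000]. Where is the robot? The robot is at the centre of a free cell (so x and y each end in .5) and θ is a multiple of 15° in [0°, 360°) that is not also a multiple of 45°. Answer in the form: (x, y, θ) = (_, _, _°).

(x, y, θ) = (3.5, 3.5, 300°)

Candidates: 34 free-cell centres × 16 headings = 544 poses. Raycast each; keep the one whose scan matches to 4 dp.
  (3.5, 5.5, 120°): beam 1 = 4.0415 ≠ 0.5774 ✗
  (6.5, 3.5, 255°): beam 1 = 1.9319 ≠ 0.5774 ✗
  (2.5, 6.5, 105°): beam 1 = 1.9319 ≠ 0.5774 ✗
  …
  (3.5, 3.5, 300°): r_1=0.5774, r_2=2.5882, r_3=2.8868, r_4=2.5882, r_5=1.0000 — all match ✓
Only this pose fits every beam.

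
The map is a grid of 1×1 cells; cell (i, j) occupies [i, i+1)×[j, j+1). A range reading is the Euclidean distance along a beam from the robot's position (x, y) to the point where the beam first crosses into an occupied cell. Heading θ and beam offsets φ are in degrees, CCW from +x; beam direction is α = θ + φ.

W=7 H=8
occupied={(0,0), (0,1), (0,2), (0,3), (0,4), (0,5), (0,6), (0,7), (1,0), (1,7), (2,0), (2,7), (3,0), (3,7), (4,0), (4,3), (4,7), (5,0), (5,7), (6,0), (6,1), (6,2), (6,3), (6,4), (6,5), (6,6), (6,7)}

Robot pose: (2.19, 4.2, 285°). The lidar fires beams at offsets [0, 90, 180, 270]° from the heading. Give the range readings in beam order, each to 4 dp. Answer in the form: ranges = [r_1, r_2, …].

ranges = [3.3129, 3.9444, 2.8988, 1.2320]

beam 1: φ=0°, α=285°
  dir = (cos 285°, sin 285°) = (0.2588, -0.9659); from cell (2,4)
  next x-line at t=3.1296, next y-line at t=0.2071; Δt_x=3.8637, Δt_y=1.0353
    y: enter (2,3) at t=0.2071
    y: enter (2,2) at t=1.2423
    y: enter (2,1) at t=2.2776
    x: enter (3,1) at t=3.1296
    y: enter (3,0) at t=3.3129 ← occupied
  → r_1 = 3.3129
beam 2: φ=90°, α=15°
  dir = (cos 15°, sin 15°) = (0.9659, 0.2588); from cell (2,4)
  next x-line at t=0.8386, next y-line at t=3.0910; Δt_x=1.0353, Δt_y=3.8637
    x: enter (3,4) at t=0.8386
    x: enter (4,4) at t=1.8738
    x: enter (5,4) at t=2.9091
    y: enter (5,5) at t=3.0910
    x: enter (6,5) at t=3.9444 ← occupied
  → r_2 = 3.9444
beam 3: φ=180°, α=105°
  dir = (cos 105°, sin 105°) = (-0.2588, 0.9659); from cell (2,4)
  next x-line at t=0.7341, next y-line at t=0.8282; Δt_x=3.8637, Δt_y=1.0353
    x: enter (1,4) at t=0.7341
    y: enter (1,5) at t=0.8282
    y: enter (1,6) at t=1.8635
    y: enter (1,7) at t=2.8988 ← occupied
  → r_3 = 2.8988
beam 4: φ=270°, α=195°
  dir = (cos 195°, sin 195°) = (-0.9659, -0.2588); from cell (2,4)
  next x-line at t=0.1967, next y-line at t=0.7727; Δt_x=1.0353, Δt_y=3.8637
    x: enter (1,4) at t=0.1967
    y: enter (1,3) at t=0.7727
    x: enter (0,3) at t=1.2320 ← occupied
  → r_4 = 1.2320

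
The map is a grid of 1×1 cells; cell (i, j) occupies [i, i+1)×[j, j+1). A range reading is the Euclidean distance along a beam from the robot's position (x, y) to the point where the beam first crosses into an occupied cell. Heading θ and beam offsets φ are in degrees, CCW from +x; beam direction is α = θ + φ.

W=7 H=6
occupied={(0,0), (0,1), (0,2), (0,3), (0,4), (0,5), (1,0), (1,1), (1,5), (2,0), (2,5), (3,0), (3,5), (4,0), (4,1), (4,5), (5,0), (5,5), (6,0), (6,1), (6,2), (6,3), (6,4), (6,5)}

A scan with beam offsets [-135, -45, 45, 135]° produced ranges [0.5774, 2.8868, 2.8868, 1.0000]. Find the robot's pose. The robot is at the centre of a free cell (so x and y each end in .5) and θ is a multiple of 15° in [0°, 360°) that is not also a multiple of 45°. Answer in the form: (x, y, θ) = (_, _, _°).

(x, y, θ) = (3.5, 4.5, 255°)

Enumerate (i+0.5, j+0.5, θ) over the 18 free cells and 16 admissible headings. For each, cast all 4 beams and compare to the given ranges.
  (3.5, 4.5, 120°): beam 1 = 2.5882 ≠ 0.5774 ✗
  (1.5, 4.5, 105°): beam 1 = 5.1962 ≠ 0.5774 ✗
  (3.5, 3.5, 30°): beam 1 = 2.5882 ≠ 0.5774 ✗
  …
  (3.5, 4.5, 255°): r_1=0.5774, r_2=2.8868, r_3=2.8868, r_4=1.0000 — all match ✓
Unique over the lattice → pose = (3.5, 4.5, 255°).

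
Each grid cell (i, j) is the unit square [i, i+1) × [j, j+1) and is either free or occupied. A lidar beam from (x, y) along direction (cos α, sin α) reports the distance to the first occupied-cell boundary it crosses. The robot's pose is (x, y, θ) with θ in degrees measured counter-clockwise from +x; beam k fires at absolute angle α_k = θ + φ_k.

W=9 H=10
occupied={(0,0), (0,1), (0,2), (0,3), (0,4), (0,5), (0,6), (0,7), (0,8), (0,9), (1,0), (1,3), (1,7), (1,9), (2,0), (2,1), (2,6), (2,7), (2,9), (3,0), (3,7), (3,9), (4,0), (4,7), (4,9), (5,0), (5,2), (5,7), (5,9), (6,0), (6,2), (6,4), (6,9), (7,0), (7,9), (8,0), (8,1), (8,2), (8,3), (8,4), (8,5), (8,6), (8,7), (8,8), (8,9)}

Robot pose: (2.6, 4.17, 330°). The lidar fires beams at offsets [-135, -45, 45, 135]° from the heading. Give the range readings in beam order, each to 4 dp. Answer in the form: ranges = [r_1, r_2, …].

ranges = [0.6568, 3.2818, 5.5905, 1.8946]

beam 1: φ=-135°, α=195°
  dir = (cos 195°, sin 195°) = (-0.9659, -0.2588); from cell (2,4)
  next x-line at t=0.6212, next y-line at t=0.6568; Δt_x=1.0353, Δt_y=3.8637
    x: enter (1,4) at t=0.6212
    y: enter (1,3) at t=0.6568 ← occupied
  → r_1 = 0.6568
beam 2: φ=-45°, α=285°
  dir = (cos 285°, sin 285°) = (0.2588, -0.9659); from cell (2,4)
  next x-line at t=1.5455, next y-line at t=0.1760; Δt_x=3.8637, Δt_y=1.0353
    y: enter (2,3) at t=0.1760
    y: enter (2,2) at t=1.2113
    x: enter (3,2) at t=1.5455
    y: enter (3,1) at t=2.2465
    y: enter (3,0) at t=3.2818 ← occupied
  → r_2 = 3.2818
beam 3: φ=45°, α=15°
  dir = (cos 15°, sin 15°) = (0.9659, 0.2588); from cell (2,4)
  next x-line at t=0.4141, next y-line at t=3.2069; Δt_x=1.0353, Δt_y=3.8637
    x: enter (3,4) at t=0.4141
    x: enter (4,4) at t=1.4494
    x: enter (5,4) at t=2.4847
    y: enter (5,5) at t=3.2069
    x: enter (6,5) at t=3.5199
    x: enter (7,5) at t=4.5552
    x: enter (8,5) at t=5.5905 ← occupied
  → r_3 = 5.5905
beam 4: φ=135°, α=105°
  dir = (cos 105°, sin 105°) = (-0.2588, 0.9659); from cell (2,4)
  next x-line at t=2.3182, next y-line at t=0.8593; Δt_x=3.8637, Δt_y=1.0353
    y: enter (2,5) at t=0.8593
    y: enter (2,6) at t=1.8946 ← occupied
  → r_4 = 1.8946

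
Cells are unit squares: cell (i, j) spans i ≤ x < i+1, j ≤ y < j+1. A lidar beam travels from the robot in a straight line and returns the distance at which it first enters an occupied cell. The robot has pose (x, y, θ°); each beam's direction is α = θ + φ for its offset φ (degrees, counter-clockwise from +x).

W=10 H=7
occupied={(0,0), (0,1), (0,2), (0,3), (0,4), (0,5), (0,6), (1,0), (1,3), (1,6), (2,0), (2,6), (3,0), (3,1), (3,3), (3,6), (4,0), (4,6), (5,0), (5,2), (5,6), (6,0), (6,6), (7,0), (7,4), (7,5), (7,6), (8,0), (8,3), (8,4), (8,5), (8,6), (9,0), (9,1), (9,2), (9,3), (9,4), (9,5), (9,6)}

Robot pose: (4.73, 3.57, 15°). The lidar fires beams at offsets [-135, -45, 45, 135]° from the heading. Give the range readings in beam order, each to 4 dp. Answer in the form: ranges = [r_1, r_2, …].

beam 1: φ=-135°, α=240°
  d=(-0.5000,-0.8660)  start (4,3)  tX=1.4600 tY=0.6582  stride 1/|dx|=2.0000 1/|dy|=1.1547
    cross y-line → (4,2), t=0.6582
    cross x-line → (3,2), t=1.4600
    cross y-line → (3,1), t=1.8129 (wall)
  → r_1 = 1.8129
beam 2: φ=-45°, α=330°
  d=(0.8660,-0.5000)  start (4,3)  tX=0.3118 tY=1.1400  stride 1/|dx|=1.1547 1/|dy|=2.0000
    cross x-line → (5,3), t=0.3118
    cross y-line → (5,2), t=1.1400 (wall)
  → r_2 = 1.1400
beam 3: φ=45°, α=60°
  d=(0.5000,0.8660)  start (4,3)  tX=0.5400 tY=0.4965  stride 1/|dx|=2.0000 1/|dy|=1.1547
    cross y-line → (4,4), t=0.4965
    cross x-line → (5,4), t=0.5400
    cross y-line → (5,5), t=1.6512
    cross x-line → (6,5), t=2.5400
    cross y-line → (6,6), t=2.8059 (wall)
  → r_3 = 2.8059
beam 4: φ=135°, α=150°
  d=(-0.8660,0.5000)  start (4,3)  tX=0.8429 tY=0.8600  stride 1/|dx|=1.1547 1/|dy|=2.0000
    cross x-line → (3,3), t=0.8429 (wall)
  → r_4 = 0.8429

ranges = [1.8129, 1.1400, 2.8059, 0.8429]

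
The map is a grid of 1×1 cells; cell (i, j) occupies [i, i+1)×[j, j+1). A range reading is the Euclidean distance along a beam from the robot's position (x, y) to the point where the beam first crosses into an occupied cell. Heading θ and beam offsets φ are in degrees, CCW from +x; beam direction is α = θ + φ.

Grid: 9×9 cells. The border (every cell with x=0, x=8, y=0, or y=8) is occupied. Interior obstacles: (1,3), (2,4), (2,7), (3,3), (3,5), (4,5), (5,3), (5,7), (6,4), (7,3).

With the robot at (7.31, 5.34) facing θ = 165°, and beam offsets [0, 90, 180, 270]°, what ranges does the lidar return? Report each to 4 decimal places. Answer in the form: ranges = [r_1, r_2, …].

beam 1: φ=0°, α=165°
  direction (-0.9659, 0.2588); cell (7,5); t to first gridline: x 0.3209, y 2.5500 (then +1.0353 / +3.8637)
    (6,5) via x @ 0.3209
    (5,5) via x @ 1.3562
    (4,5) via x @ 2.3915  # hit
  → r_1 = 2.3915
beam 2: φ=90°, α=255°
  direction (-0.2588, -0.9659); cell (7,5); t to first gridline: x 1.1977, y 0.3520 (then +3.8637 / +1.0353)
    (7,4) via y @ 0.3520
    (6,4) via x @ 1.1977  # hit
  → r_2 = 1.1977
beam 3: φ=180°, α=345°
  direction (0.9659, -0.2588); cell (7,5); t to first gridline: x 0.7143, y 1.3137 (then +1.0353 / +3.8637)
    (8,5) via x @ 0.7143  # hit
  → r_3 = 0.7143
beam 4: φ=270°, α=75°
  direction (0.2588, 0.9659); cell (7,5); t to first gridline: x 2.6660, y 0.6833 (then +3.8637 / +1.0353)
    (7,6) via y @ 0.6833
    (7,7) via y @ 1.7186
    (8,7) via x @ 2.6660  # hit
  → r_4 = 2.6660

ranges = [2.3915, 1.1977, 0.7143, 2.6660]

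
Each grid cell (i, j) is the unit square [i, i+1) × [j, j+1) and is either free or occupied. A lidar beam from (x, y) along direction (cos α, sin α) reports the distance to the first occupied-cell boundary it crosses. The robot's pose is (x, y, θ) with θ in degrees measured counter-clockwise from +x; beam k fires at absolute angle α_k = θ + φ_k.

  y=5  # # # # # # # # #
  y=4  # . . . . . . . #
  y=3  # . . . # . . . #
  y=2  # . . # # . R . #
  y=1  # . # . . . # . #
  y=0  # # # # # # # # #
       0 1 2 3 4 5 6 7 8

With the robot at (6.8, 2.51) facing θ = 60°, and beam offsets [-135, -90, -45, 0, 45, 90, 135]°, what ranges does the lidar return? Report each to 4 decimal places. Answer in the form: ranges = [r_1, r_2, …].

beam 1: φ=-135°, α=285°
  d=(0.2588,-0.9659)  start (6,2)  tX=0.7727 tY=0.5280  stride 1/|dx|=3.8637 1/|dy|=1.0353
    cross y-line → (6,1), t=0.5280 (wall)
  → r_1 = 0.5280
beam 2: φ=-90°, α=330°
  d=(0.8660,-0.5000)  start (6,2)  tX=0.2309 tY=1.0200  stride 1/|dx|=1.1547 1/|dy|=2.0000
    cross x-line → (7,2), t=0.2309
    cross y-line → (7,1), t=1.0200
    cross x-line → (8,1), t=1.3856 (wall)
  → r_2 = 1.3856
beam 3: φ=-45°, α=15°
  d=(0.9659,0.2588)  start (6,2)  tX=0.2071 tY=1.8932  stride 1/|dx|=1.0353 1/|dy|=3.8637
    cross x-line → (7,2), t=0.2071
    cross x-line → (8,2), t=1.2423 (wall)
  → r_3 = 1.2423
beam 4: φ=0°, α=60°
  d=(0.5000,0.8660)  start (6,2)  tX=0.4000 tY=0.5658  stride 1/|dx|=2.0000 1/|dy|=1.1547
    cross x-line → (7,2), t=0.4000
    cross y-line → (7,3), t=0.5658
    cross y-line → (7,4), t=1.7205
    cross x-line → (8,4), t=2.4000 (wall)
  → r_4 = 2.4000
beam 5: φ=45°, α=105°
  d=(-0.2588,0.9659)  start (6,2)  tX=3.0910 tY=0.5073  stride 1/|dx|=3.8637 1/|dy|=1.0353
    cross y-line → (6,3), t=0.5073
    cross y-line → (6,4), t=1.5426
    cross y-line → (6,5), t=2.5778 (wall)
  → r_5 = 2.5778
beam 6: φ=90°, α=150°
  d=(-0.8660,0.5000)  start (6,2)  tX=0.9238 tY=0.9800  stride 1/|dx|=1.1547 1/|dy|=2.0000
    cross x-line → (5,2), t=0.9238
    cross y-line → (5,3), t=0.9800
    cross x-line → (4,3), t=2.0785 (wall)
  → r_6 = 2.0785
beam 7: φ=135°, α=195°
  d=(-0.9659,-0.2588)  start (6,2)  tX=0.8282 tY=1.9705  stride 1/|dx|=1.0353 1/|dy|=3.8637
    cross x-line → (5,2), t=0.8282
    cross x-line → (4,2), t=1.8635 (wall)
  → r_7 = 1.8635

ranges = [0.5280, 1.3856, 1.2423, 2.4000, 2.5778, 2.0785, 1.8635]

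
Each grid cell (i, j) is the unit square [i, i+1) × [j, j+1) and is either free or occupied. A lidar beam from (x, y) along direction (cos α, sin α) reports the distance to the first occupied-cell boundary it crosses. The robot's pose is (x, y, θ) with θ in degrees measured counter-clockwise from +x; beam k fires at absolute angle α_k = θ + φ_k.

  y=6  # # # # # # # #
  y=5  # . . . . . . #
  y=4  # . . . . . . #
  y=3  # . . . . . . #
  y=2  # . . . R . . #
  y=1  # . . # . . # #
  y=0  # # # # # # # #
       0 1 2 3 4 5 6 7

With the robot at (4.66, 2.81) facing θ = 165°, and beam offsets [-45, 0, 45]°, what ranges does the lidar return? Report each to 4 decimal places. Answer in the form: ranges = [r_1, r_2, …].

beam 1: φ=-45°, α=120°
  d=(-0.5000,0.8660)  start (4,2)  tX=1.3200 tY=0.2194  stride 1/|dx|=2.0000 1/|dy|=1.1547
    cross y-line → (4,3), t=0.2194
    cross x-line → (3,3), t=1.3200
    cross y-line → (3,4), t=1.3741
    cross y-line → (3,5), t=2.5288
    cross x-line → (2,5), t=3.3200
    cross y-line → (2,6), t=3.6835 (wall)
  → r_1 = 3.6835
beam 2: φ=0°, α=165°
  d=(-0.9659,0.2588)  start (4,2)  tX=0.6833 tY=0.7341  stride 1/|dx|=1.0353 1/|dy|=3.8637
    cross x-line → (3,2), t=0.6833
    cross y-line → (3,3), t=0.7341
    cross x-line → (2,3), t=1.7186
    cross x-line → (1,3), t=2.7538
    cross x-line → (0,3), t=3.7891 (wall)
  → r_2 = 3.7891
beam 3: φ=45°, α=210°
  d=(-0.8660,-0.5000)  start (4,2)  tX=0.7621 tY=1.6200  stride 1/|dx|=1.1547 1/|dy|=2.0000
    cross x-line → (3,2), t=0.7621
    cross y-line → (3,1), t=1.6200 (wall)
  → r_3 = 1.6200

ranges = [3.6835, 3.7891, 1.6200]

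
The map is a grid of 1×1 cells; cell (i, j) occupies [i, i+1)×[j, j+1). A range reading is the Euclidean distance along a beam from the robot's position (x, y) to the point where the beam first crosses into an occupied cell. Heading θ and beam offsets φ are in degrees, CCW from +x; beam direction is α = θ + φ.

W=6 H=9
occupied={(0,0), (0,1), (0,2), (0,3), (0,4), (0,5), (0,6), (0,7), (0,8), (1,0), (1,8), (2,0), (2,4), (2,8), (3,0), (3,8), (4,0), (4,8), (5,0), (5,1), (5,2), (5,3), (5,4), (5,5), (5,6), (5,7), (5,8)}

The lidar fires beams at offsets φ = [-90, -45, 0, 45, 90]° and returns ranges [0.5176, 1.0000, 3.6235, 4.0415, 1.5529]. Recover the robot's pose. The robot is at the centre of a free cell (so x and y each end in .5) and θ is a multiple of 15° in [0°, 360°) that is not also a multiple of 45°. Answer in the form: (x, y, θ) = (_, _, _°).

Enumerate (i+0.5, j+0.5, θ) over the 27 free cells and 16 admissible headings. For each, cast all 5 beams and compare to the given ranges.
  (4.5, 6.5, 345°): beam 1 = 5.6940 ≠ 0.5176 ✗
  (4.5, 6.5, 75°): beam 2 = 0.5774 ≠ 1.0000 ✗
  (1.5, 3.5, 30°): beam 1 = 2.8868 ≠ 0.5176 ✗
  (4.5, 7.5, 240°): beam 1 = 1.0000 ≠ 0.5176 ✗
  …
  (4.5, 4.5, 105°): r_1=0.5176, r_2=1.0000, r_3=3.6235, r_4=4.0415, r_5=1.5529 — all match ✓
Unique over the lattice → pose = (4.5, 4.5, 105°).

(x, y, θ) = (4.5, 4.5, 105°)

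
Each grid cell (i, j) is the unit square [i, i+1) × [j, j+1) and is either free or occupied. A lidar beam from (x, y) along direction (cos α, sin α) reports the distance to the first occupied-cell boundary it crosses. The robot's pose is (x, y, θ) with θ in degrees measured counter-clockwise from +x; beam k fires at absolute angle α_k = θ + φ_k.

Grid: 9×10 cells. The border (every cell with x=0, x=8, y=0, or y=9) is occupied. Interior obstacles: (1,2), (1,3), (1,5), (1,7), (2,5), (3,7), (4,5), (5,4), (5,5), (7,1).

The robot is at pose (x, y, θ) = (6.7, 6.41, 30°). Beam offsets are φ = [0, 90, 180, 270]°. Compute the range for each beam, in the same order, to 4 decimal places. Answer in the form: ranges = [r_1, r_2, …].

beam 1: φ=0°, α=30°
  d=(0.8660,0.5000)  start (6,6)  tX=0.3464 tY=1.1800  stride 1/|dx|=1.1547 1/|dy|=2.0000
    cross x-line → (7,6), t=0.3464
    cross y-line → (7,7), t=1.1800
    cross x-line → (8,7), t=1.5011 (wall)
  → r_1 = 1.5011
beam 2: φ=90°, α=120°
  d=(-0.5000,0.8660)  start (6,6)  tX=1.4000 tY=0.6813  stride 1/|dx|=2.0000 1/|dy|=1.1547
    cross y-line → (6,7), t=0.6813
    cross x-line → (5,7), t=1.4000
    cross y-line → (5,8), t=1.8360
    cross y-line → (5,9), t=2.9907 (wall)
  → r_2 = 2.9907
beam 3: φ=180°, α=210°
  d=(-0.8660,-0.5000)  start (6,6)  tX=0.8083 tY=0.8200  stride 1/|dx|=1.1547 1/|dy|=2.0000
    cross x-line → (5,6), t=0.8083
    cross y-line → (5,5), t=0.8200 (wall)
  → r_3 = 0.8200
beam 4: φ=270°, α=300°
  d=(0.5000,-0.8660)  start (6,6)  tX=0.6000 tY=0.4734  stride 1/|dx|=2.0000 1/|dy|=1.1547
    cross y-line → (6,5), t=0.4734
    cross x-line → (7,5), t=0.6000
    cross y-line → (7,4), t=1.6281
    cross x-line → (8,4), t=2.6000 (wall)
  → r_4 = 2.6000

ranges = [1.5011, 2.9907, 0.8200, 2.6000]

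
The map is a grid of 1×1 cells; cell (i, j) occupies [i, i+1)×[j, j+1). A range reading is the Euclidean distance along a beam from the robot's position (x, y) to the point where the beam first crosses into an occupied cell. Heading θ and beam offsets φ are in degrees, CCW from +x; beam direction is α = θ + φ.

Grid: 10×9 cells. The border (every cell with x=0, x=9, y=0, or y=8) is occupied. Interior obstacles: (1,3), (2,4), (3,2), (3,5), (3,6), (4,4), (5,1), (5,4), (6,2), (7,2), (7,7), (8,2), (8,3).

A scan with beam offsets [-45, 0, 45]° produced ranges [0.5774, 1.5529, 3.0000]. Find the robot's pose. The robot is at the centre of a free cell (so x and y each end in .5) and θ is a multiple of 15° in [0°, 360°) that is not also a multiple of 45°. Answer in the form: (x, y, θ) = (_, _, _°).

(x, y, θ) = (3.5, 4.5, 255°)

Enumerate (i+0.5, j+0.5, θ) over the 43 free cells and 16 admissible headings. For each, cast all 3 beams and compare to the given ranges.
  (4.5, 3.5, 120°): beam 1 = 0.5176 ≠ 0.5774 ✗
  (7.5, 5.5, 300°): beam 1 = 2.5882 ≠ 0.5774 ✗
  (2.5, 5.5, 345°): beam 2 = 0.5176 ≠ 1.5529 ✗
  …
  (3.5, 4.5, 255°): r_1=0.5774, r_2=1.5529, r_3=3.0000 — all match ✓
No second candidate reproduces the full scan.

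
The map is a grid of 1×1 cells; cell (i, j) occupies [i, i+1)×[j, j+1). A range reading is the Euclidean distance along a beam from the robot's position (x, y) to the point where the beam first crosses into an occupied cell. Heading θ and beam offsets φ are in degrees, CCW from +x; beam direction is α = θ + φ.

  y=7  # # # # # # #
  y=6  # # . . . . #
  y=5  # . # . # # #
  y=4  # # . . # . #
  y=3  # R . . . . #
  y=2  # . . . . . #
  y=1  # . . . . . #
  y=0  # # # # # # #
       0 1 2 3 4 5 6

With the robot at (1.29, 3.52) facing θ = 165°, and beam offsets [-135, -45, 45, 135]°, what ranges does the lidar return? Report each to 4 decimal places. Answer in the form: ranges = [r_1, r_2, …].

beam 1: φ=-135°, α=30°
  d=(0.8660,0.5000)  start (1,3)  tX=0.8198 tY=0.9600  stride 1/|dx|=1.1547 1/|dy|=2.0000
    cross x-line → (2,3), t=0.8198
    cross y-line → (2,4), t=0.9600
    cross x-line → (3,4), t=1.9745
    cross y-line → (3,5), t=2.9600
    cross x-line → (4,5), t=3.1292 (wall)
  → r_1 = 3.1292
beam 2: φ=-45°, α=120°
  d=(-0.5000,0.8660)  start (1,3)  tX=0.5800 tY=0.5543  stride 1/|dx|=2.0000 1/|dy|=1.1547
    cross y-line → (1,4), t=0.5543 (wall)
  → r_2 = 0.5543
beam 3: φ=45°, α=210°
  d=(-0.8660,-0.5000)  start (1,3)  tX=0.3349 tY=1.0400  stride 1/|dx|=1.1547 1/|dy|=2.0000
    cross x-line → (0,3), t=0.3349 (wall)
  → r_3 = 0.3349
beam 4: φ=135°, α=300°
  d=(0.5000,-0.8660)  start (1,3)  tX=1.4200 tY=0.6004  stride 1/|dx|=2.0000 1/|dy|=1.1547
    cross y-line → (1,2), t=0.6004
    cross x-line → (2,2), t=1.4200
    cross y-line → (2,1), t=1.7551
    cross y-line → (2,0), t=2.9098 (wall)
  → r_4 = 2.9098

ranges = [3.1292, 0.5543, 0.3349, 2.9098]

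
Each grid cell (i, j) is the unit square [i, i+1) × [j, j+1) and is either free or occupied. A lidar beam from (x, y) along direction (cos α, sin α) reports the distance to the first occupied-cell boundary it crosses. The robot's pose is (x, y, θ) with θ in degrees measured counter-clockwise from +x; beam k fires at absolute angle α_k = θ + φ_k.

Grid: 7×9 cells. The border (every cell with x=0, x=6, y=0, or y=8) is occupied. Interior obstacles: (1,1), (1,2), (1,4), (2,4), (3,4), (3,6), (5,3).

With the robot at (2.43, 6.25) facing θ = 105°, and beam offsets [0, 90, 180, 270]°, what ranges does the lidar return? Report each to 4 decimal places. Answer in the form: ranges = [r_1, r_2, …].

ranges = [1.8117, 1.4804, 1.2941, 0.5901]

beam 1: φ=0°, α=105°
  direction (-0.2588, 0.9659); cell (2,6); t to first gridline: x 1.6614, y 0.7765 (then +3.8637 / +1.0353)
    (2,7) via y @ 0.7765
    (1,7) via x @ 1.6614
    (1,8) via y @ 1.8117  # hit
  → r_1 = 1.8117
beam 2: φ=90°, α=195°
  direction (-0.9659, -0.2588); cell (2,6); t to first gridline: x 0.4452, y 0.9659 (then +1.0353 / +3.8637)
    (1,6) via x @ 0.4452
    (1,5) via y @ 0.9659
    (0,5) via x @ 1.4804  # hit
  → r_2 = 1.4804
beam 3: φ=180°, α=285°
  direction (0.2588, -0.9659); cell (2,6); t to first gridline: x 2.2023, y 0.2588 (then +3.8637 / +1.0353)
    (2,5) via y @ 0.2588
    (2,4) via y @ 1.2941  # hit
  → r_3 = 1.2941
beam 4: φ=270°, α=15°
  direction (0.9659, 0.2588); cell (2,6); t to first gridline: x 0.5901, y 2.8978 (then +1.0353 / +3.8637)
    (3,6) via x @ 0.5901  # hit
  → r_4 = 0.5901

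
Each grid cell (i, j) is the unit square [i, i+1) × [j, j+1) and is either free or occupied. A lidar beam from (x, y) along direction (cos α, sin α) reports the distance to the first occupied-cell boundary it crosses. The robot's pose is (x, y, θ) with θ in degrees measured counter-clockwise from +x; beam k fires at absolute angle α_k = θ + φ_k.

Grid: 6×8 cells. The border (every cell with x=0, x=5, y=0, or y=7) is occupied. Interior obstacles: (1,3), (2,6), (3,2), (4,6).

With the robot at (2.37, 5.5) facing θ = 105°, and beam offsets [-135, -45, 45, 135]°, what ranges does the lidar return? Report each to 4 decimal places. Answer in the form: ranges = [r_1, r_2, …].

ranges = [3.0369, 0.5774, 1.5819, 1.7321]

beam 1: φ=-135°, α=330°
  d=(0.8660,-0.5000)  start (2,5)  tX=0.7275 tY=1.0000  stride 1/|dx|=1.1547 1/|dy|=2.0000
    cross x-line → (3,5), t=0.7275
    cross y-line → (3,4), t=1.0000
    cross x-line → (4,4), t=1.8822
    cross y-line → (4,3), t=3.0000
    cross x-line → (5,3), t=3.0369 (wall)
  → r_1 = 3.0369
beam 2: φ=-45°, α=60°
  d=(0.5000,0.8660)  start (2,5)  tX=1.2600 tY=0.5774  stride 1/|dx|=2.0000 1/|dy|=1.1547
    cross y-line → (2,6), t=0.5774 (wall)
  → r_2 = 0.5774
beam 3: φ=45°, α=150°
  d=(-0.8660,0.5000)  start (2,5)  tX=0.4272 tY=1.0000  stride 1/|dx|=1.1547 1/|dy|=2.0000
    cross x-line → (1,5), t=0.4272
    cross y-line → (1,6), t=1.0000
    cross x-line → (0,6), t=1.5819 (wall)
  → r_3 = 1.5819
beam 4: φ=135°, α=240°
  d=(-0.5000,-0.8660)  start (2,5)  tX=0.7400 tY=0.5774  stride 1/|dx|=2.0000 1/|dy|=1.1547
    cross y-line → (2,4), t=0.5774
    cross x-line → (1,4), t=0.7400
    cross y-line → (1,3), t=1.7321 (wall)
  → r_4 = 1.7321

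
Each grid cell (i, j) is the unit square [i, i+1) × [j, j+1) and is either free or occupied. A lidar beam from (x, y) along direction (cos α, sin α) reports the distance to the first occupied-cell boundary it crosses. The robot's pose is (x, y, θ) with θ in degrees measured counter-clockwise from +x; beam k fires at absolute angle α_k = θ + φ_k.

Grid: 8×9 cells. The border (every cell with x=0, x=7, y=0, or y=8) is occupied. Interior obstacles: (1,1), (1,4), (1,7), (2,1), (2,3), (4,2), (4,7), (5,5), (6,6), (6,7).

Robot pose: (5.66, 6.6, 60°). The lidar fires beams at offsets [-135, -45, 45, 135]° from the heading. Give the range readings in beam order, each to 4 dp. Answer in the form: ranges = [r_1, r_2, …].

ranges = [0.6212, 0.3520, 1.4494, 4.8244]

beam 1: φ=-135°, α=285°
  d=(0.2588,-0.9659)  start (5,6)  tX=1.3137 tY=0.6212  stride 1/|dx|=3.8637 1/|dy|=1.0353
    cross y-line → (5,5), t=0.6212 (wall)
  → r_1 = 0.6212
beam 2: φ=-45°, α=15°
  d=(0.9659,0.2588)  start (5,6)  tX=0.3520 tY=1.5455  stride 1/|dx|=1.0353 1/|dy|=3.8637
    cross x-line → (6,6), t=0.3520 (wall)
  → r_2 = 0.3520
beam 3: φ=45°, α=105°
  d=(-0.2588,0.9659)  start (5,6)  tX=2.5500 tY=0.4141  stride 1/|dx|=3.8637 1/|dy|=1.0353
    cross y-line → (5,7), t=0.4141
    cross y-line → (5,8), t=1.4494 (wall)
  → r_3 = 1.4494
beam 4: φ=135°, α=195°
  d=(-0.9659,-0.2588)  start (5,6)  tX=0.6833 tY=2.3182  stride 1/|dx|=1.0353 1/|dy|=3.8637
    cross x-line → (4,6), t=0.6833
    cross x-line → (3,6), t=1.7186
    cross y-line → (3,5), t=2.3182
    cross x-line → (2,5), t=2.7538
    cross x-line → (1,5), t=3.7891
    cross x-line → (0,5), t=4.8244 (wall)
  → r_4 = 4.8244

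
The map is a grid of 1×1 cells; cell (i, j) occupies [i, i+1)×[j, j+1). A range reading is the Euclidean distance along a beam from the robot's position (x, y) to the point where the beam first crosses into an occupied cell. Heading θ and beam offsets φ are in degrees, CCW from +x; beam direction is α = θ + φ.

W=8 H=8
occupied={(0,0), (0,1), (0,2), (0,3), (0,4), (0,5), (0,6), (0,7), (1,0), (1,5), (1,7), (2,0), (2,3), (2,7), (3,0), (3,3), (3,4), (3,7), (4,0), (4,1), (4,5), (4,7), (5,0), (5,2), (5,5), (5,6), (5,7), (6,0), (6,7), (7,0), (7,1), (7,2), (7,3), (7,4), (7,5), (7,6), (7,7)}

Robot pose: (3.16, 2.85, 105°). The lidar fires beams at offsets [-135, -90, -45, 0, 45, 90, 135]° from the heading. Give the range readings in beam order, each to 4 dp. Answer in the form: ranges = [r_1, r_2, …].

beam 1: φ=-135°, α=330°
  cosα=0.8660 sinα=-0.5000 | (3,2) | tMaxX 0.9699 tMaxY 1.7000 | tΔX 1.1547 tΔY 2.0000
    t=0.9699 [x] (4,2)
    t=1.7000 [y] (4,1) — stop
  → r_1 = 1.7000
beam 2: φ=-90°, α=15°
  cosα=0.9659 sinα=0.2588 | (3,2) | tMaxX 0.8696 tMaxY 0.5796 | tΔX 1.0353 tΔY 3.8637
    t=0.5796 [y] (3,3) — stop
  → r_2 = 0.5796
beam 3: φ=-45°, α=60°
  cosα=0.5000 sinα=0.8660 | (3,2) | tMaxX 1.6800 tMaxY 0.1732 | tΔX 2.0000 tΔY 1.1547
    t=0.1732 [y] (3,3) — stop
  → r_3 = 0.1732
beam 4: φ=0°, α=105°
  cosα=-0.2588 sinα=0.9659 | (3,2) | tMaxX 0.6182 tMaxY 0.1553 | tΔX 3.8637 tΔY 1.0353
    t=0.1553 [y] (3,3) — stop
  → r_4 = 0.1553
beam 5: φ=45°, α=150°
  cosα=-0.8660 sinα=0.5000 | (3,2) | tMaxX 0.1848 tMaxY 0.3000 | tΔX 1.1547 tΔY 2.0000
    t=0.1848 [x] (2,2)
    t=0.3000 [y] (2,3) — stop
  → r_5 = 0.3000
beam 6: φ=90°, α=195°
  cosα=-0.9659 sinα=-0.2588 | (3,2) | tMaxX 0.1656 tMaxY 3.2841 | tΔX 1.0353 tΔY 3.8637
    t=0.1656 [x] (2,2)
    t=1.2009 [x] (1,2)
    t=2.2362 [x] (0,2) — stop
  → r_6 = 2.2362
beam 7: φ=135°, α=240°
  cosα=-0.5000 sinα=-0.8660 | (3,2) | tMaxX 0.3200 tMaxY 0.9815 | tΔX 2.0000 tΔY 1.1547
    t=0.3200 [x] (2,2)
    t=0.9815 [y] (2,1)
    t=2.1362 [y] (2,0) — stop
  → r_7 = 2.1362

ranges = [1.7000, 0.5796, 0.1732, 0.1553, 0.3000, 2.2362, 2.1362]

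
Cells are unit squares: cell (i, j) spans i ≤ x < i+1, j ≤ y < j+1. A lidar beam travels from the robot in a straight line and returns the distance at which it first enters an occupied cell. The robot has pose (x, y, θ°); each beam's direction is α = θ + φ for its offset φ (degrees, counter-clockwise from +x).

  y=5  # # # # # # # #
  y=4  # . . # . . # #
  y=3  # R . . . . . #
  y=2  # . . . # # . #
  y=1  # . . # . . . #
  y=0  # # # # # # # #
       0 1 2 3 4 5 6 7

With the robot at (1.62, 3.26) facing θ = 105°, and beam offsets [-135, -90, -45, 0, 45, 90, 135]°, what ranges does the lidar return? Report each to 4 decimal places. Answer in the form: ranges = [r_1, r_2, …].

beam 1: φ=-135°, α=330°
  direction (0.8660, -0.5000); cell (1,3); t to first gridline: x 0.4388, y 0.5200 (then +1.1547 / +2.0000)
    (2,3) via x @ 0.4388
    (2,2) via y @ 0.5200
    (3,2) via x @ 1.5935
    (3,1) via y @ 2.5200  # hit
  → r_1 = 2.5200
beam 2: φ=-90°, α=15°
  direction (0.9659, 0.2588); cell (1,3); t to first gridline: x 0.3934, y 2.8591 (then +1.0353 / +3.8637)
    (2,3) via x @ 0.3934
    (3,3) via x @ 1.4287
    (4,3) via x @ 2.4640
    (4,4) via y @ 2.8591
    (5,4) via x @ 3.4992
    (6,4) via x @ 4.5345  # hit
  → r_2 = 4.5345
beam 3: φ=-45°, α=60°
  direction (0.5000, 0.8660); cell (1,3); t to first gridline: x 0.7600, y 0.8545 (then +2.0000 / +1.1547)
    (2,3) via x @ 0.7600
    (2,4) via y @ 0.8545
    (2,5) via y @ 2.0092  # hit
  → r_3 = 2.0092
beam 4: φ=0°, α=105°
  direction (-0.2588, 0.9659); cell (1,3); t to first gridline: x 2.3955, y 0.7661 (then +3.8637 / +1.0353)
    (1,4) via y @ 0.7661
    (1,5) via y @ 1.8014  # hit
  → r_4 = 1.8014
beam 5: φ=45°, α=150°
  direction (-0.8660, 0.5000); cell (1,3); t to first gridline: x 0.7159, y 1.4800 (then +1.1547 / +2.0000)
    (0,3) via x @ 0.7159  # hit
  → r_5 = 0.7159
beam 6: φ=90°, α=195°
  direction (-0.9659, -0.2588); cell (1,3); t to first gridline: x 0.6419, y 1.0046 (then +1.0353 / +3.8637)
    (0,3) via x @ 0.6419  # hit
  → r_6 = 0.6419
beam 7: φ=135°, α=240°
  direction (-0.5000, -0.8660); cell (1,3); t to first gridline: x 1.2400, y 0.3002 (then +2.0000 / +1.1547)
    (1,2) via y @ 0.3002
    (0,2) via x @ 1.2400  # hit
  → r_7 = 1.2400

ranges = [2.5200, 4.5345, 2.0092, 1.8014, 0.7159, 0.6419, 1.2400]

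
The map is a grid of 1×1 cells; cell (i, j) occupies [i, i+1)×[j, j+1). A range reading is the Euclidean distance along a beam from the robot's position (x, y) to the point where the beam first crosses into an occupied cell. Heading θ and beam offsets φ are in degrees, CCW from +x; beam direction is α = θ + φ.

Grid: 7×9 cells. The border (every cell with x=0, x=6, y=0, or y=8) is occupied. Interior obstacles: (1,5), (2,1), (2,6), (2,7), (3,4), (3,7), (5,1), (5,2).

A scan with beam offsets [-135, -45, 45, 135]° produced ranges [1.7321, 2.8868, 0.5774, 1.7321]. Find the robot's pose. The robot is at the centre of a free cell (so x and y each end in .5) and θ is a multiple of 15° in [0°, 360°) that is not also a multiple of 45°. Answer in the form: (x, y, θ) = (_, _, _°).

(x, y, θ) = (4.5, 4.5, 165°)

The pose lattice has 27·16 = 432 candidates. Test each by forward raycasting.
  (2.5, 2.5, 150°): beam 1 = 3.6235 ≠ 1.7321 ✗
  (4.5, 2.5, 330°): beam 1 = 1.9319 ≠ 1.7321 ✗
  (1.5, 7.5, 300°): beam 1 = 0.5176 ≠ 1.7321 ✗
  (1.5, 7.5, 210°): beam 1 = 0.5176 ≠ 1.7321 ✗
  …
  (4.5, 4.5, 165°): r_1=1.7321, r_2=2.8868, r_3=0.5774, r_4=1.7321 — all match ✓
Only this pose fits every beam.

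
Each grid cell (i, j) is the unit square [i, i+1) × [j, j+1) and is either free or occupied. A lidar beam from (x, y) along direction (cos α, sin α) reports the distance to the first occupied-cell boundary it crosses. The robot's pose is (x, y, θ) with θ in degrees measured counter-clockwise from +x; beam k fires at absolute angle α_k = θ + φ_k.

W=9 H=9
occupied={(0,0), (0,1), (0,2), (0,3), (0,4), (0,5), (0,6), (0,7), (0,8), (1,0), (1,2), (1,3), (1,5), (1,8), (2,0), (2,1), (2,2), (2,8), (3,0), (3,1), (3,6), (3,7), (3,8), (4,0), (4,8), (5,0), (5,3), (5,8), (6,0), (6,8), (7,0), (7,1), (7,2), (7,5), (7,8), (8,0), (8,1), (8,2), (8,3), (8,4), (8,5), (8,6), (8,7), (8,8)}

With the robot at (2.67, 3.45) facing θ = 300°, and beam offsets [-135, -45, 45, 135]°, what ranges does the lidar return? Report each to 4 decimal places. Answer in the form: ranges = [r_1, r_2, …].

beam 1: φ=-135°, α=165°
  dir = (cos 165°, sin 165°) = (-0.9659, 0.2588); from cell (2,3)
  next x-line at t=0.6936, next y-line at t=2.1250; Δt_x=1.0353, Δt_y=3.8637
    x: enter (1,3) at t=0.6936 ← occupied
  → r_1 = 0.6936
beam 2: φ=-45°, α=255°
  dir = (cos 255°, sin 255°) = (-0.2588, -0.9659); from cell (2,3)
  next x-line at t=2.5887, next y-line at t=0.4659; Δt_x=3.8637, Δt_y=1.0353
    y: enter (2,2) at t=0.4659 ← occupied
  → r_2 = 0.4659
beam 3: φ=45°, α=345°
  dir = (cos 345°, sin 345°) = (0.9659, -0.2588); from cell (2,3)
  next x-line at t=0.3416, next y-line at t=1.7387; Δt_x=1.0353, Δt_y=3.8637
    x: enter (3,3) at t=0.3416
    x: enter (4,3) at t=1.3769
    y: enter (4,2) at t=1.7387
    x: enter (5,2) at t=2.4122
    x: enter (6,2) at t=3.4475
    x: enter (7,2) at t=4.4827 ← occupied
  → r_3 = 4.4827
beam 4: φ=135°, α=75°
  dir = (cos 75°, sin 75°) = (0.2588, 0.9659); from cell (2,3)
  next x-line at t=1.2750, next y-line at t=0.5694; Δt_x=3.8637, Δt_y=1.0353
    y: enter (2,4) at t=0.5694
    x: enter (3,4) at t=1.2750
    y: enter (3,5) at t=1.6047
    y: enter (3,6) at t=2.6400 ← occupied
  → r_4 = 2.6400

ranges = [0.6936, 0.4659, 4.4827, 2.6400]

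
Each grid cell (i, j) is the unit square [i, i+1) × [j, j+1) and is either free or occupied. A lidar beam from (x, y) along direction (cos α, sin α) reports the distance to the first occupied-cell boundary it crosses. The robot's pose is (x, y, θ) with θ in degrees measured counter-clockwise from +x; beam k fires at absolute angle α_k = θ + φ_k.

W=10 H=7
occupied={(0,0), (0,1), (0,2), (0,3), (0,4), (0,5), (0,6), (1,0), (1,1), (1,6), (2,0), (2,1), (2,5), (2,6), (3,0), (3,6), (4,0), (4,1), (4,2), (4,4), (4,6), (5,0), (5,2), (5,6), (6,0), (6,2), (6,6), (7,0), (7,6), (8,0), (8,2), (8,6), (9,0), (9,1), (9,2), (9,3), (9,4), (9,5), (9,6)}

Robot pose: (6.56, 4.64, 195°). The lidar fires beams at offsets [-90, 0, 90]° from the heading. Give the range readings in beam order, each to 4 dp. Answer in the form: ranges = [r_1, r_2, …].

ranges = [1.4080, 1.6150, 1.6979]

beam 1: φ=-90°, α=105°
  d=(-0.2588,0.9659)  start (6,4)  tX=2.1637 tY=0.3727  stride 1/|dx|=3.8637 1/|dy|=1.0353
    cross y-line → (6,5), t=0.3727
    cross y-line → (6,6), t=1.4080 (wall)
  → r_1 = 1.4080
beam 2: φ=0°, α=195°
  d=(-0.9659,-0.2588)  start (6,4)  tX=0.5798 tY=2.4728  stride 1/|dx|=1.0353 1/|dy|=3.8637
    cross x-line → (5,4), t=0.5798
    cross x-line → (4,4), t=1.6150 (wall)
  → r_2 = 1.6150
beam 3: φ=90°, α=285°
  d=(0.2588,-0.9659)  start (6,4)  tX=1.7000 tY=0.6626  stride 1/|dx|=3.8637 1/|dy|=1.0353
    cross y-line → (6,3), t=0.6626
    cross y-line → (6,2), t=1.6979 (wall)
  → r_3 = 1.6979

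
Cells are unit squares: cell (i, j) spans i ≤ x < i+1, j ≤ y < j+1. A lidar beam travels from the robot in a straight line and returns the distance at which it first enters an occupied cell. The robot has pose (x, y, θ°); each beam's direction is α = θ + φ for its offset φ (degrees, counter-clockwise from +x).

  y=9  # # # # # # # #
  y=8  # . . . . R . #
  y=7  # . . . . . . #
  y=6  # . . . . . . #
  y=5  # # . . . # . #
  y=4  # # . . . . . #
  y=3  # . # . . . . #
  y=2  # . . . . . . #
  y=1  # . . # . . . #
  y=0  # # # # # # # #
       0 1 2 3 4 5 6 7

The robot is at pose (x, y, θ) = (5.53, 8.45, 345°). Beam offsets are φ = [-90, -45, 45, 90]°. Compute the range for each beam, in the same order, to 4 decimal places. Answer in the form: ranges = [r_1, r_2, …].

beam 1: φ=-90°, α=255°
  d=(-0.2588,-0.9659)  start (5,8)  tX=2.0478 tY=0.4659  stride 1/|dx|=3.8637 1/|dy|=1.0353
    cross y-line → (5,7), t=0.4659
    cross y-line → (5,6), t=1.5012
    cross x-line → (4,6), t=2.0478
    cross y-line → (4,5), t=2.5364
    cross y-line → (4,4), t=3.5717
    cross y-line → (4,3), t=4.6070
    cross y-line → (4,2), t=5.6423
    cross x-line → (3,2), t=5.9115
    cross y-line → (3,1), t=6.6775 (wall)
  → r_1 = 6.6775
beam 2: φ=-45°, α=300°
  d=(0.5000,-0.8660)  start (5,8)  tX=0.9400 tY=0.5196  stride 1/|dx|=2.0000 1/|dy|=1.1547
    cross y-line → (5,7), t=0.5196
    cross x-line → (6,7), t=0.9400
    cross y-line → (6,6), t=1.6743
    cross y-line → (6,5), t=2.8290
    cross x-line → (7,5), t=2.9400 (wall)
  → r_2 = 2.9400
beam 3: φ=45°, α=30°
  d=(0.8660,0.5000)  start (5,8)  tX=0.5427 tY=1.1000  stride 1/|dx|=1.1547 1/|dy|=2.0000
    cross x-line → (6,8), t=0.5427
    cross y-line → (6,9), t=1.1000 (wall)
  → r_3 = 1.1000
beam 4: φ=90°, α=75°
  d=(0.2588,0.9659)  start (5,8)  tX=1.8159 tY=0.5694  stride 1/|dx|=3.8637 1/|dy|=1.0353
    cross y-line → (5,9), t=0.5694 (wall)
  → r_4 = 0.5694

ranges = [6.6775, 2.9400, 1.1000, 0.5694]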